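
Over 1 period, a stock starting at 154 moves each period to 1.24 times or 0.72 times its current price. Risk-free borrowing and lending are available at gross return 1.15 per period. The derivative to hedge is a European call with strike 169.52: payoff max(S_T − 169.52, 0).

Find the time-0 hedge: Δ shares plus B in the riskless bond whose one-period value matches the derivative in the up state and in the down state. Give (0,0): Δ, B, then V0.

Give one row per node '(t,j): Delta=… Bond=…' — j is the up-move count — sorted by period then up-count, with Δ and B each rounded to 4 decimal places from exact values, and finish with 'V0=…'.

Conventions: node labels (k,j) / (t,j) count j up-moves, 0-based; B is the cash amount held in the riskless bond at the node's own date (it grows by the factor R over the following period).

Under the risk-neutral measure, an up-move has probability p* = (R−d)/(u−d) = 0.8269 and values discount at R = 1.15.
At maturity the claim pays: V(1,0)=0.0000, V(1,1)=21.4400
  t=0,j=0: stock 154.0000 → up 190.9600 (V=21.4400), down 110.8800 (V=0.0000). Price 15.4167; hedge Δ=0.2677, bond B=-25.8140.
As a check, the time-0 holding Δ(0,0)·S0 + B(0,0) comes to 15.4167 — exactly V0.

(0,0): Delta=0.2677 Bond=-25.8140
V0=15.4167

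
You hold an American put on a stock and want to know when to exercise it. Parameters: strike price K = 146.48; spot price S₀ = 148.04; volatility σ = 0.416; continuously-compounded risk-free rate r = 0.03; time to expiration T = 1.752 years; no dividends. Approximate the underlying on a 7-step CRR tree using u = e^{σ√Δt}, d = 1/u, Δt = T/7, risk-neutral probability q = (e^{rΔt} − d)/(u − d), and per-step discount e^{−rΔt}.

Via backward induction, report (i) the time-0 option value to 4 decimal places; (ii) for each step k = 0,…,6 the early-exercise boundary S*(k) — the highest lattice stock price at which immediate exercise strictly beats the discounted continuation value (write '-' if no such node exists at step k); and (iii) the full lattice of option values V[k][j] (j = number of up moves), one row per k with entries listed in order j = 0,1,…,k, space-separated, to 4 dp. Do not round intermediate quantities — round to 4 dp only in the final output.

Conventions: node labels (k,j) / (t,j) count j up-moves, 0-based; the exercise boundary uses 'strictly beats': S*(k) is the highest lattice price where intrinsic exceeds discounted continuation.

Δt=0.25029  u=1.23136  d=0.81211  q=0.46613  discount=0.99252
step 7 (expiry): payoffs max(K−S,0) = 111.9906 94.1856 67.1889 26.2552 0.0000 0.0000 0.0000 0.0000
step 6: (k=6,j=0): S=42.4688, K−S=104.0112, hold=102.9155 ⇒ V=104.0112 exercise | (k=6,j=1): S=64.3931, K−S=82.0869, hold=80.9911 ⇒ V=82.0869 exercise | (k=6,j=2): S=97.6359, K−S=48.8441, hold=47.7484 ⇒ V=48.8441 exercise | (k=6,j=3): S=148.0400, K−S=0.0000, hold=13.9119 ⇒ V=13.9119 continue | (k=6,j=4): S=224.4651, K−S=0.0000, hold=0.0000 ⇒ V=0.0000 continue | (k=6,j=5): S=340.3443, K−S=0.0000, hold=0.0000 ⇒ V=0.0000 continue | (k=6,j=6): S=516.0458, K−S=0.0000, hold=0.0000 ⇒ V=0.0000 continue  boundary S*=97.6359
step 5: (k=5,j=0): S=52.2944, K−S=94.1856, hold=93.0899 ⇒ V=94.1856 exercise | (k=5,j=1): S=79.2911, K−S=67.1889, hold=66.0932 ⇒ V=67.1889 exercise | (k=5,j=2): S=120.2248, K−S=26.2552, hold=32.3174 ⇒ V=32.3174 continue | (k=5,j=3): S=182.2905, K−S=0.0000, hold=7.3715 ⇒ V=7.3715 continue | (k=5,j=4): S=276.3972, K−S=0.0000, hold=0.0000 ⇒ V=0.0000 continue | (k=5,j=5): S=419.0862, K−S=0.0000, hold=0.0000 ⇒ V=0.0000 continue  boundary S*=79.2911
step 4: (k=4,j=0): S=64.3931, K−S=82.0869, hold=80.9911 ⇒ V=82.0869 exercise | (k=4,j=1): S=97.6359, K−S=48.8441, hold=50.5531 ⇒ V=50.5531 continue | (k=4,j=2): S=148.0400, K−S=0.0000, hold=20.5345 ⇒ V=20.5345 continue | (k=4,j=3): S=224.4651, K−S=0.0000, hold=3.9060 ⇒ V=3.9060 continue | (k=4,j=4): S=340.3443, K−S=0.0000, hold=0.0000 ⇒ V=0.0000 continue  boundary S*=64.3931
step 3: (k=3,j=0): S=79.2911, K−S=67.1889, hold=66.8838 ⇒ V=67.1889 exercise | (k=3,j=1): S=120.2248, K−S=26.2552, hold=36.2869 ⇒ V=36.2869 continue | (k=3,j=2): S=182.2905, K−S=0.0000, hold=12.6878 ⇒ V=12.6878 continue | (k=3,j=3): S=276.3972, K−S=0.0000, hold=2.0697 ⇒ V=2.0697 continue  boundary S*=79.2911
step 2: (k=2,j=0): S=97.6359, K−S=48.8441, hold=52.3896 ⇒ V=52.3896 continue | (k=2,j=1): S=148.0400, K−S=0.0000, hold=25.0974 ⇒ V=25.0974 continue | (k=2,j=2): S=224.4651, K−S=0.0000, hold=7.6804 ⇒ V=7.6804 continue  boundary S*=-
step 1: (k=1,j=0): S=120.2248, K−S=26.2552, hold=39.3710 ⇒ V=39.3710 continue | (k=1,j=1): S=182.2905, K−S=0.0000, hold=16.8517 ⇒ V=16.8517 continue  boundary S*=-
step 0: (k=0,j=0): S=148.0400, K−S=0.0000, hold=28.6580 ⇒ V=28.6580 continue  boundary S*=-

price = 28.6580
boundary = - - - 79.2911 64.3931 79.2911 97.6359
tree:
28.6580
39.3710 16.8517
52.3896 25.0974 7.6804
67.1889 36.2869 12.6878 2.0697
82.0869 50.5531 20.5345 3.9060 0.0000
94.1856 67.1889 32.3174 7.3715 0.0000 0.0000
104.0112 82.0869 48.8441 13.9119 0.0000 0.0000 0.0000
111.9906 94.1856 67.1889 26.2552 0.0000 0.0000 0.0000 0.0000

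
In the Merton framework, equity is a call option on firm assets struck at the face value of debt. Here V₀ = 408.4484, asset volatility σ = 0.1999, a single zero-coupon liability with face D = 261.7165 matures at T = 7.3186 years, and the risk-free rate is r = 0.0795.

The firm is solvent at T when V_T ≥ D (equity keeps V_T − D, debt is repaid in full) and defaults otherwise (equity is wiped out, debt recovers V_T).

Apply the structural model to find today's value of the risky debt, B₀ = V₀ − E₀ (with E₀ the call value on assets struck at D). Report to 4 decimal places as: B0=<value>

B0=144.8427

With assets at 408.4484 and a single debt payment of 261.7165 at 7.3186 years:
d₁ = [ln(V₀/D) + (r + σ²/2)T] / (σ√T)
   = [ln(408.4484/261.7165) + (0.0795 + 0.5·0.1999²)·7.3186] / (0.1999·√7.3186)
   = [0.445104 + 0.728054] / 0.540788 = 2.169351
d₂ = d₁ − σ√T = 2.169351 − 0.540788 = 1.628563
N(d₁) = 0.984972,  N(d₂) = 0.948297,  e^(−rT) = 0.558875
E₀ = V₀·N(d₁) − D·e^(−rT)·N(d₂)
   = 408.4484·0.984972 − 261.7165·0.558875·0.948297 = 263.605712
B₀ = V₀ − E₀ = 408.4484 − 263.605712 = 144.842688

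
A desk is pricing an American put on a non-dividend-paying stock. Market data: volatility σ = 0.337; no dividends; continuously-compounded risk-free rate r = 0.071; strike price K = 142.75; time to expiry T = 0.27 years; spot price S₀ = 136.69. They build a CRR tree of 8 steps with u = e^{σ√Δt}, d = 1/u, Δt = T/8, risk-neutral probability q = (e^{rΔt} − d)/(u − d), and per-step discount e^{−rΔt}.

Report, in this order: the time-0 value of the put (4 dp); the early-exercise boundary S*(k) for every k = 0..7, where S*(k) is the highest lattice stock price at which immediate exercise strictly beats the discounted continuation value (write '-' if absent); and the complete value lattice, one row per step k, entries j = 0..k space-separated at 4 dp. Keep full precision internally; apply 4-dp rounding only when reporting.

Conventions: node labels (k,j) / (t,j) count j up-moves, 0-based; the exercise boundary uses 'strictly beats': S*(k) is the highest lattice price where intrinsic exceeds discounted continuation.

Δt=0.03375, u=1.06387, d=0.93997, q=0.50389, disc=e^(-rΔt)=0.99761
k=8 terminal: V=max(K-S,0) → 59.4516 48.4718 36.0446 21.9793 6.0600 0.0000 0.0000 0.0000 0.0000
k=7: j=0 S=88.6184 intr=54.1316 cont=53.7899 V=54.1316[EX]; j=1 S=100.2996 intr=42.4504 cont=42.1088 V=42.4504[EX]; j=2 S=113.5205 intr=29.2295 cont=28.8879 V=29.2295[EX]; j=3 S=128.4840 intr=14.2660 cont=13.9243 V=14.2660[EX]; j=4 S=145.4200 intr=0.0000 cont=2.9992 V=2.9992[hold]; j=5 S=164.5885 intr=0.0000 cont=0.0000 V=0.0000[hold]; j=6 S=186.2835 intr=0.0000 cont=0.0000 V=0.0000[hold]; j=7 S=210.8383 intr=0.0000 cont=0.0000 V=0.0000[hold]  S*(7)=128.4840
k=6: j=0 S=94.2782 intr=48.4718 cont=48.1301 V=48.4718[EX]; j=1 S=106.7054 intr=36.0446 cont=35.7029 V=36.0446[EX]; j=2 S=120.7707 intr=21.9793 cont=21.6376 V=21.9793[EX]; j=3 S=136.6900 intr=6.0600 cont=8.5682 V=8.5682[hold]; j=4 S=154.7077 intr=0.0000 cont=1.4844 V=1.4844[hold]; j=5 S=175.1003 intr=0.0000 cont=0.0000 V=0.0000[hold]; j=6 S=198.1810 intr=0.0000 cont=0.0000 V=0.0000[hold]  S*(6)=120.7707
k=5: j=0 S=100.2996 intr=42.4504 cont=42.1088 V=42.4504[EX]; j=1 S=113.5205 intr=29.2295 cont=28.8879 V=29.2295[EX]; j=2 S=128.4840 intr=14.2660 cont=15.1851 V=15.1851[hold]; j=3 S=145.4200 intr=0.0000 cont=4.9868 V=4.9868[hold]; j=4 S=164.5885 intr=0.0000 cont=0.7347 V=0.7347[hold]; j=5 S=186.2835 intr=0.0000 cont=0.0000 V=0.0000[hold]  S*(5)=113.5205
k=4: j=0 S=106.7054 intr=36.0446 cont=35.7029 V=36.0446[EX]; j=1 S=120.7707 intr=21.9793 cont=22.0997 V=22.0997[hold]; j=2 S=136.6900 intr=6.0600 cont=10.0222 V=10.0222[hold]; j=3 S=154.7077 intr=0.0000 cont=2.8374 V=2.8374[hold]; j=4 S=175.1003 intr=0.0000 cont=0.3636 V=0.3636[hold]  S*(4)=106.7054
k=3: j=0 S=113.5205 intr=29.2295 cont=28.9484 V=29.2295[EX]; j=1 S=128.4840 intr=14.2660 cont=15.9756 V=15.9756[hold]; j=2 S=145.4200 intr=0.0000 cont=6.3865 V=6.3865[hold]; j=3 S=164.5885 intr=0.0000 cont=1.5870 V=1.5870[hold]  S*(3)=113.5205
k=2: j=0 S=120.7707 intr=21.9793 cont=22.4971 V=22.4971[hold]; j=1 S=136.6900 intr=6.0600 cont=11.1171 V=11.1171[hold]; j=2 S=154.7077 intr=0.0000 cont=3.9586 V=3.9586[hold]  S*(2)=-
k=1: j=0 S=128.4840 intr=14.2660 cont=16.7227 V=16.7227[hold]; j=1 S=145.4200 intr=0.0000 cont=7.4920 V=7.4920[hold]  S*(1)=-
k=0: j=0 S=136.6900 intr=6.0600 cont=12.0426 V=12.0426[hold]  S*(0)=-

price = 12.0426
boundary = - - - 113.5205 106.7054 113.5205 120.7707 128.4840
tree:
12.0426
16.7227 7.4920
22.4971 11.1171 3.9586
29.2295 15.9756 6.3865 1.5870
36.0446 22.0997 10.0222 2.8374 0.3636
42.4504 29.2295 15.1851 4.9868 0.7347 0.0000
48.4718 36.0446 21.9793 8.5682 1.4844 0.0000 0.0000
54.1316 42.4504 29.2295 14.2660 2.9992 0.0000 0.0000 0.0000
59.4516 48.4718 36.0446 21.9793 6.0600 0.0000 0.0000 0.0000 0.0000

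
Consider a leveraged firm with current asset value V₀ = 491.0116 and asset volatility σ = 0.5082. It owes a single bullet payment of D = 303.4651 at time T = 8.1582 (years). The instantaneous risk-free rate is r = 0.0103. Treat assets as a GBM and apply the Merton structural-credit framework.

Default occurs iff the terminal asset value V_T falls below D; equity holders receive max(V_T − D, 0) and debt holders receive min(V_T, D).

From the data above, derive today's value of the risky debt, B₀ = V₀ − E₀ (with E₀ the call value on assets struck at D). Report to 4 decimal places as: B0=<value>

Apply the equity-as-call identities (strike 303.4651, horizon 8.1582 years):
d₁ = [ln(V₀/D) + (r + σ²/2)T] / (σ√T)
   = [ln(491.0116/303.4651) + (0.0103 + 0.5·0.5082²)·8.1582] / (0.5082·√8.1582)
   = [0.481201 + 1.137527] / 1.451549 = 1.115173
d₂ = d₁ − σ√T = 1.115173 − 1.451549 = -0.336377
N(d₁) = 0.867612,  N(d₂) = 0.368293,  e^(−rT) = 0.919404
E₀ = V₀·N(d₁) − D·e^(−rT)·N(d₂)
   = 491.0116·0.867612 − 303.4651·0.919404·0.368293 = 323.250990
B₀ = V₀ − E₀ = 491.0116 − 323.250990 = 167.760610

B0=167.7606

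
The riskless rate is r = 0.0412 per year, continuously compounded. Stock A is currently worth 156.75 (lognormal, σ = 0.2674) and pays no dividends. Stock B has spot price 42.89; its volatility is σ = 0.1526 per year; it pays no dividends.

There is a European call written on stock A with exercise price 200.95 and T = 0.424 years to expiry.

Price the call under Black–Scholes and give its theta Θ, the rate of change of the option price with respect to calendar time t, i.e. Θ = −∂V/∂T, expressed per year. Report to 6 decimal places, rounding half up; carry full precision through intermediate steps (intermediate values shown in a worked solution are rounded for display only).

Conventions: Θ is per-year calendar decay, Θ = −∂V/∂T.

price = 1.314989
Θ = -6.598638

σ√T = 0.2674·√0.424 = 0.174118
d₁ = (ln(S/K) + (r+σ²/2)T) / (σ√T) = (ln(156.75/200.95) + (0.0412+0.2674²/2)·0.424) / 0.174118 = (-0.248404 + 0.032627) / 0.174118 = -1.239253
d₂ = d₁ − σ√T = -1.239253 − 0.174118 = -1.413371
e^{−rT} = 0.982683
N(d₁) = 0.107626,  N(d₂) = 0.078773
Call price V = S·N(d₁) − K·e^{−rT}·N(d₂) = 16.870366 − 15.555377 = 1.314989
φ(d₁) = (1/√(2π))·e^{−d₁²/2} = 0.185109
Θ = −S·φ(d₁)·σ/(2√T) − r·K·e^{−rT}·N(d₂) = −5.957756 − 0.640882 = -6.598638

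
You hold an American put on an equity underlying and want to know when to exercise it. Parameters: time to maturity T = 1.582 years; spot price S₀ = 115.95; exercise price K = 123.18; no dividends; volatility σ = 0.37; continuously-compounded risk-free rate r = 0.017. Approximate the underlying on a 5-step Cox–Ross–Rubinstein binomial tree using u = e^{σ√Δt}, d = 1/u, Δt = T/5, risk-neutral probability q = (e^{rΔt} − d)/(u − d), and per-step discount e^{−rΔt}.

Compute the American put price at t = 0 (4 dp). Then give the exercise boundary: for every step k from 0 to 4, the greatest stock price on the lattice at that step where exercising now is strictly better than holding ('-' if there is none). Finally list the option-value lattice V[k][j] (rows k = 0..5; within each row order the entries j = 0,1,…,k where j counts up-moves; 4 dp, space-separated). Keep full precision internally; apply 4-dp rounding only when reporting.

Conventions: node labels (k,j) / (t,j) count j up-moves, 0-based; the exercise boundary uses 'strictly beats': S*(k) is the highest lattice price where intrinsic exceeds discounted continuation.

params: Δt=0.31640 u=1.23136 d=0.81211 q=0.46102 e^(-rΔt)=0.99464
t_5 payoffs: 82.2221 61.0773 29.0162 0.0000 0.0000 0.0000
t_4: node(4,0) S=50.4341 payoff=72.7459 vs cont=72.0851 → 72.7459 [stop]  node(4,1) S=76.4711 payoff=46.7089 vs cont=46.0481 → 46.7089 [stop]  node(4,2) S=115.9500 payoff=7.2300 vs cont=15.5552 → 15.5552 [wait]  node(4,3) S=175.8102 payoff=0.0000 vs cont=0.0000 → 0.0000 [wait]  node(4,4) S=266.5737 payoff=0.0000 vs cont=0.0000 → 0.0000 [wait]  ⇒ S*(4)=76.4711
t_3: node(3,0) S=62.1027 payoff=61.0773 vs cont=60.4165 → 61.0773 [stop]  node(3,1) S=94.1638 payoff=29.0162 vs cont=32.1729 → 32.1729 [wait]  node(3,2) S=142.7767 payoff=0.0000 vs cont=8.3390 → 8.3390 [wait]  node(3,3) S=216.4864 payoff=0.0000 vs cont=0.0000 → 0.0000 [wait]  ⇒ S*(3)=62.1027
t_2: node(2,0) S=76.4711 payoff=46.7089 vs cont=47.4956 → 47.4956 [wait]  node(2,1) S=115.9500 payoff=7.2300 vs cont=21.0713 → 21.0713 [wait]  node(2,2) S=175.8102 payoff=0.0000 vs cont=4.4704 → 4.4704 [wait]  ⇒ S*(2)=-
t_1: node(1,0) S=94.1638 payoff=29.0162 vs cont=35.1241 → 35.1241 [wait]  node(1,1) S=142.7767 payoff=0.0000 vs cont=13.3460 → 13.3460 [wait]  ⇒ S*(1)=-
t_0: node(0,0) S=115.9500 payoff=7.2300 vs cont=24.9494 → 24.9494 [wait]  ⇒ S*(0)=-

price = 24.9494
boundary = - - - 62.1027 76.4711
tree:
24.9494
35.1241 13.3460
47.4956 21.0713 4.4704
61.0773 32.1729 8.3390 0.0000
72.7459 46.7089 15.5552 0.0000 0.0000
82.2221 61.0773 29.0162 0.0000 0.0000 0.0000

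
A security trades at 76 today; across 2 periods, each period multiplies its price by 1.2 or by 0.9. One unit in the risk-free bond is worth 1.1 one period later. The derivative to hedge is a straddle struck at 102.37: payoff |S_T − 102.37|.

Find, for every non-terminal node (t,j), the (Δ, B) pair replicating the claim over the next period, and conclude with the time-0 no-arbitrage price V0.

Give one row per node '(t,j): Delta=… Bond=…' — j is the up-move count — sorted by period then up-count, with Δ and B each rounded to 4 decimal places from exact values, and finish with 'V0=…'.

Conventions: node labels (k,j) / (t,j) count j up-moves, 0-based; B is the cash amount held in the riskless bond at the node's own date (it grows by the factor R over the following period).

No-arbitrage ⇒ martingale measure with p* = (R−d)/(u−d) = 0.6667.
At maturity the claim pays: V(2,0)=40.8100, V(2,1)=20.2900, V(2,2)=7.0700
  t=1,j=0: stock 68.4000 → up 82.0800 (V=20.2900), down 61.5600 (V=40.8100). Price 24.6636; hedge Δ=-1.0000, bond B=93.0636.
  t=1,j=1: stock 91.2000 → up 109.4400 (V=7.0700), down 82.0800 (V=20.2900). Price 10.4333; hedge Δ=-0.4832, bond B=54.5000.
  t=0,j=0: stock 76.0000 → up 91.2000 (V=10.4333), down 68.4000 (V=24.6636). Price 13.7971; hedge Δ=-0.6241, bond B=61.2314.
Sanity check at the root: Δ(0,0)·S0 + B(0,0) reproduces V0 = 13.7971.

(0,0): Delta=-0.6241 Bond=61.2314
(1,0): Delta=-1.0000 Bond=93.0636
(1,1): Delta=-0.4832 Bond=54.5000
V0=13.7971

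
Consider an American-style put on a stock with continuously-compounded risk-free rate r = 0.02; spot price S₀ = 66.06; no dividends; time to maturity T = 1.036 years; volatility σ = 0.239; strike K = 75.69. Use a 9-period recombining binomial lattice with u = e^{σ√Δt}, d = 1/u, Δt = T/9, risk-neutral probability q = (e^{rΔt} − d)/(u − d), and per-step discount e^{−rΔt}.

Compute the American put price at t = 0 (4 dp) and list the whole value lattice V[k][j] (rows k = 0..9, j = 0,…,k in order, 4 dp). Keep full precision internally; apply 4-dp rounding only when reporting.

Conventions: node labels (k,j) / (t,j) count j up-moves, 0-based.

params: Δt=0.11511 u=1.08447 d=0.92211 q=0.49394 e^(-rΔt)=0.99770
t_9 payoffs: 43.8485 38.2422 31.6489 23.8947 14.7752 4.0502 0.0000 0.0000 0.0000 0.0000
k=8: node(8,0) S=34.5311 payoff=41.1589 vs cont=40.9849 → 41.1589 [stop]  node(8,1) S=40.6109 payoff=35.0791 vs cont=34.9051 → 35.0791 [stop]  node(8,2) S=47.7611 payoff=27.9289 vs cont=27.7548 → 27.9289 [stop]  node(8,3) S=56.1703 payoff=19.5197 vs cont=19.3457 → 19.5197 [stop]  node(8,4) S=66.0600 payoff=9.6300 vs cont=9.4559 → 9.6300 [stop]  node(8,5) S=77.6910 payoff=0.0000 vs cont=2.0449 → 2.0449 [wait]  node(8,6) S=91.3698 payoff=0.0000 vs cont=0.0000 → 0.0000 [wait]  node(8,7) S=107.4571 payoff=0.0000 vs cont=0.0000 → 0.0000 [wait]  node(8,8) S=126.3767 payoff=0.0000 vs cont=0.0000 → 0.0000 [wait]
k=7: node(7,0) S=37.4478 payoff=38.2422 vs cont=38.0682 → 38.2422 [stop]  node(7,1) S=44.0411 payoff=31.6489 vs cont=31.4748 → 31.6489 [stop]  node(7,2) S=51.7953 payoff=23.8947 vs cont=23.7206 → 23.8947 [stop]  node(7,3) S=60.9148 payoff=14.7752 vs cont=14.6012 → 14.7752 [stop]  node(7,4) S=71.6398 payoff=4.0502 vs cont=5.8699 → 5.8699 [wait]  node(7,5) S=84.2533 payoff=0.0000 vs cont=1.0325 → 1.0325 [wait]  node(7,6) S=99.0875 payoff=0.0000 vs cont=0.0000 → 0.0000 [wait]  node(7,7) S=116.5336 payoff=0.0000 vs cont=0.0000 → 0.0000 [wait]
k=6: node(6,0) S=40.6109 payoff=35.0791 vs cont=34.9051 → 35.0791 [stop]  node(6,1) S=47.7611 payoff=27.9289 vs cont=27.7548 → 27.9289 [stop]  node(6,2) S=56.1703 payoff=19.5197 vs cont=19.3457 → 19.5197 [stop]  node(6,3) S=66.0600 payoff=9.6300 vs cont=10.3527 → 10.3527 [wait]  node(6,4) S=77.6910 payoff=0.0000 vs cont=3.4725 → 3.4725 [wait]  node(6,5) S=91.3698 payoff=0.0000 vs cont=0.5213 → 0.5213 [wait]  node(6,6) S=107.4571 payoff=0.0000 vs cont=0.0000 → 0.0000 [wait]
k=5: node(5,0) S=44.0411 payoff=31.6489 vs cont=31.4748 → 31.6489 [stop]  node(5,1) S=51.7953 payoff=23.8947 vs cont=23.7206 → 23.8947 [stop]  node(5,2) S=60.9148 payoff=14.7752 vs cont=14.9574 → 14.9574 [wait]  node(5,3) S=71.6398 payoff=4.0502 vs cont=6.9384 → 6.9384 [wait]  node(5,4) S=84.2533 payoff=0.0000 vs cont=2.0102 → 2.0102 [wait]  node(5,5) S=99.0875 payoff=0.0000 vs cont=0.2632 → 0.2632 [wait]
k=4: node(4,0) S=47.7611 payoff=27.9289 vs cont=27.7548 → 27.9289 [stop]  node(4,1) S=56.1703 payoff=19.5197 vs cont=19.4354 → 19.5197 [stop]  node(4,2) S=66.0600 payoff=9.6300 vs cont=10.9712 → 10.9712 [wait]  node(4,3) S=77.6910 payoff=0.0000 vs cont=4.4938 → 4.4938 [wait]  node(4,4) S=91.3698 payoff=0.0000 vs cont=1.1447 → 1.1447 [wait]
k=3: node(3,0) S=51.7953 payoff=23.8947 vs cont=23.7206 → 23.8947 [stop]  node(3,1) S=60.9148 payoff=14.7752 vs cont=15.2621 → 15.2621 [wait]  node(3,2) S=71.6398 payoff=4.0502 vs cont=7.7539 → 7.7539 [wait]  node(3,3) S=84.2533 payoff=0.0000 vs cont=2.8330 → 2.8330 [wait]
k=2: node(2,0) S=56.1703 payoff=19.5197 vs cont=19.5856 → 19.5856 [wait]  node(2,1) S=66.0600 payoff=9.6300 vs cont=11.5270 → 11.5270 [wait]  node(2,2) S=77.6910 payoff=0.0000 vs cont=5.3111 → 5.3111 [wait]
k=1: node(1,0) S=60.9148 payoff=14.7752 vs cont=15.5693 → 15.5693 [wait]  node(1,1) S=71.6398 payoff=4.0502 vs cont=8.4373 → 8.4373 [wait]
k=0: node(0,0) S=66.0600 payoff=9.6300 vs cont=12.0188 → 12.0188 [wait]

price = 12.0188
tree:
12.0188
15.5693 8.4373
19.5856 11.5270 5.3111
23.8947 15.2621 7.7539 2.8330
27.9289 19.5197 10.9712 4.4938 1.1447
31.6489 23.8947 14.9574 6.9384 2.0102 0.2632
35.0791 27.9289 19.5197 10.3527 3.4725 0.5213 0.0000
38.2422 31.6489 23.8947 14.7752 5.8699 1.0325 0.0000 0.0000
41.1589 35.0791 27.9289 19.5197 9.6300 2.0449 0.0000 0.0000 0.0000
43.8485 38.2422 31.6489 23.8947 14.7752 4.0502 0.0000 0.0000 0.0000 0.0000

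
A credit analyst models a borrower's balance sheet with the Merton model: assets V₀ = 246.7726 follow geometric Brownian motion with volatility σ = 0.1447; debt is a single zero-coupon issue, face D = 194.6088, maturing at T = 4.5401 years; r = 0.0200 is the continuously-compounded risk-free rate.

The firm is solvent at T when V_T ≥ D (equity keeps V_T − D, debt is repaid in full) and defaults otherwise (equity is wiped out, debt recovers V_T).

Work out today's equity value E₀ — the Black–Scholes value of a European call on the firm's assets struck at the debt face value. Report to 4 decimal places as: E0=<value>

Work the structural quantities from V₀ = 246.7726 against face 194.6088:
d₁ = [ln(V₀/D) + (r + σ²/2)T] / (σ√T)
   = [ln(246.7726/194.6088) + (0.0200 + 0.5·0.1447²)·4.5401] / (0.1447·√4.5401)
   = [0.237476 + 0.138333] / 0.308320 = 1.218892
d₂ = d₁ − σ√T = 1.218892 − 0.308320 = 0.910572
N(d₁) = 0.888557,  N(d₂) = 0.818740,  e^(−rT) = 0.913199
E₀ = V₀·N(d₁) − D·e^(−rT)·N(d₂)
   = 246.7726·0.888557 − 194.6088·0.913199·0.818740 = 73.768110

E0=73.7681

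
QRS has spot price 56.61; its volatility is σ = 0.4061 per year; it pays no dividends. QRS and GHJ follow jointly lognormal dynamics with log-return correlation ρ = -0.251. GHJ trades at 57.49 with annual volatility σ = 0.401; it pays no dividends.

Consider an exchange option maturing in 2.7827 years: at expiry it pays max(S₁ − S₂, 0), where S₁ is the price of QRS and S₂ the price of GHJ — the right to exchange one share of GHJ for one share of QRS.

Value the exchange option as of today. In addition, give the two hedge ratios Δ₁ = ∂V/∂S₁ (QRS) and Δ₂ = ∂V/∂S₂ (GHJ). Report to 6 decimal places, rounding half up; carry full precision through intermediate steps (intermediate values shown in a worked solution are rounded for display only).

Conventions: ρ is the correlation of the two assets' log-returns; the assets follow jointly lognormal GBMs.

exchange price = 22.699442
Δ1 = 0.697746
Δ2 = -0.292224

σ_eff = √(σ₁² + σ₂² − 2ρσ₁σ₂) = √(0.4061² + 0.401² − 2·-0.251·0.4061·0.401) = 0.638331
d₁ = (ln(S₁/S₂) + (q₂ − q₁ + σ_eff²/2)T) / (σ_eff√T) = (ln(56.61/57.49) + (0.0 − 0.0 + 0.203733)·2.7827) / 1.064828 = 0.517928
d₂ = d₁ − σ_eff√T = 0.517928 − 1.064828 = -0.546900
N(d₁) = 0.697746,  N(d₂) = 0.292224
V = S₁·e^{−q₁T}·N(d₁) − S₂·e^{−q₂T}·N(d₂) = 39.499380 − 16.799938 = 22.699442
Key observation: pricing in GHJ-units makes this a unit-strike call on the ratio S₁/S₂ — the risk-free rate cancels and cannot affect the value.
Δ₁ = e^{−q₁T}·N(d₁) = 0.697746;  Δ₂ = −e^{−q₂T}·N(d₂) = -0.292224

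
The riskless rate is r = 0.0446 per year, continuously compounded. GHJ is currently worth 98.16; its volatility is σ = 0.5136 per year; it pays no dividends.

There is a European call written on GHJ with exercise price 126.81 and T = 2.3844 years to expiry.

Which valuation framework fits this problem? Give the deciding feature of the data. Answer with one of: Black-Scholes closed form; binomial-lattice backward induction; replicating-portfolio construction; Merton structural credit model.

Key observation: a European-exercise option on GHJ struck at 126.81 — a GBM underlying with constant parameters — admits an analytic price: the data contain no early exercise, no discrete tree, no debt structure.

framework: Black-Scholes closed form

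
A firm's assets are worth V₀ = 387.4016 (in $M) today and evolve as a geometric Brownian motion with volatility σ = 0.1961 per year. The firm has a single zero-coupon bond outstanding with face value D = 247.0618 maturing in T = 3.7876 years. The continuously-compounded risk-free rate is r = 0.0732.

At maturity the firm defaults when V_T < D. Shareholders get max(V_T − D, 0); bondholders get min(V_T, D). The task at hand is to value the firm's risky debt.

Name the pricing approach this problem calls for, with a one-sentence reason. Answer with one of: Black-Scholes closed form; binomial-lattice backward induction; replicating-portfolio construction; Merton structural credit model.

Key observation: with the firm-asset dynamics (V₀ = 387.4016) and a single zero-coupon liability of face 247.0618 given, debt value, spread, and default probability all derive from the option view of the balance sheet.

framework: Merton structural credit model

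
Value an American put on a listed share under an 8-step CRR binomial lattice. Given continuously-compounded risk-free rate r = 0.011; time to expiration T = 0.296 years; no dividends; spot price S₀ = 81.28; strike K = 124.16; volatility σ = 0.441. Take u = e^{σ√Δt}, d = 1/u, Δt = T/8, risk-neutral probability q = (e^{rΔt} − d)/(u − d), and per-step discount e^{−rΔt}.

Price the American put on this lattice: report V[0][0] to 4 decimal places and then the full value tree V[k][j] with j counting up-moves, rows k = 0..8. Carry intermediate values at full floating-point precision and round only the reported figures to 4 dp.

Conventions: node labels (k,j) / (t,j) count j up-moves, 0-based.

Δt=0.03700  u=1.08853  d=0.91867  q=0.48120  discount=0.99959
step 8 (expiry): payoffs max(K−S,0) = 82.9255 75.3013 66.2675 55.5633 42.8800 27.8515 10.0444 0.0000 0.0000
k=7: (k=7,j=0): S=44.8850, K−S=79.2750, hold=79.2245 ⇒ V=79.2750 exercise | (k=7,j=1): S=53.1841, K−S=70.9759, hold=70.9254 ⇒ V=70.9759 exercise | (k=7,j=2): S=63.0177, K−S=61.1423, hold=61.0918 ⇒ V=61.1423 exercise | (k=7,j=3): S=74.6695, K−S=49.4905, hold=49.4400 ⇒ V=49.4905 exercise | (k=7,j=4): S=88.4757, K−S=35.6843, hold=35.6338 ⇒ V=35.6843 exercise | (k=7,j=5): S=104.8346, K−S=19.3254, hold=19.2749 ⇒ V=19.3254 exercise | (k=7,j=6): S=124.2183, K−S=0.0000, hold=5.2089 ⇒ V=5.2089 continue | (k=7,j=7): S=147.1859, K−S=0.0000, hold=0.0000 ⇒ V=0.0000 continue
k=6: (k=6,j=0): S=48.8587, K−S=75.3013, hold=75.2508 ⇒ V=75.3013 exercise | (k=6,j=1): S=57.8925, K−S=66.2675, hold=66.2170 ⇒ V=66.2675 exercise | (k=6,j=2): S=68.5967, K−S=55.5633, hold=55.5128 ⇒ V=55.5633 exercise | (k=6,j=3): S=81.2800, K−S=42.8800, hold=42.8295 ⇒ V=42.8800 exercise | (k=6,j=4): S=96.3085, K−S=27.8515, hold=27.8010 ⇒ V=27.8515 exercise | (k=6,j=5): S=114.1156, K−S=10.0444, hold=12.5274 ⇒ V=12.5274 continue | (k=6,j=6): S=135.2153, K−S=0.0000, hold=2.7013 ⇒ V=2.7013 continue
k=5: (k=5,j=0): S=53.1841, K−S=70.9759, hold=70.9254 ⇒ V=70.9759 exercise | (k=5,j=1): S=63.0177, K−S=61.1423, hold=61.0918 ⇒ V=61.1423 exercise | (k=5,j=2): S=74.6695, K−S=49.4905, hold=49.4400 ⇒ V=49.4905 exercise | (k=5,j=3): S=88.4757, K−S=35.6843, hold=35.6338 ⇒ V=35.6843 exercise | (k=5,j=4): S=104.8346, K−S=19.3254, hold=20.4692 ⇒ V=20.4692 continue | (k=5,j=5): S=124.2183, K−S=0.0000, hold=7.7959 ⇒ V=7.7959 continue
k=4: (k=4,j=0): S=57.8925, K−S=66.2675, hold=66.2170 ⇒ V=66.2675 exercise | (k=4,j=1): S=68.5967, K−S=55.5633, hold=55.5128 ⇒ V=55.5633 exercise | (k=4,j=2): S=81.2800, K−S=42.8800, hold=42.8295 ⇒ V=42.8800 exercise | (k=4,j=3): S=96.3085, K−S=27.8515, hold=28.3512 ⇒ V=28.3512 continue | (k=4,j=4): S=114.1156, K−S=10.0444, hold=14.3649 ⇒ V=14.3649 continue
k=3: (k=3,j=0): S=63.0177, K−S=61.1423, hold=61.0918 ⇒ V=61.1423 exercise | (k=3,j=1): S=74.6695, K−S=49.4905, hold=49.4400 ⇒ V=49.4905 exercise | (k=3,j=2): S=88.4757, K−S=35.6843, hold=35.8741 ⇒ V=35.8741 continue | (k=3,j=3): S=104.8346, K−S=19.3254, hold=21.6122 ⇒ V=21.6122 continue
k=2: (k=2,j=0): S=68.5967, K−S=55.5633, hold=55.5128 ⇒ V=55.5633 exercise | (k=2,j=1): S=81.2800, K−S=42.8800, hold=42.9208 ⇒ V=42.9208 continue | (k=2,j=2): S=96.3085, K−S=27.8515, hold=28.9994 ⇒ V=28.9994 continue
k=1: (k=1,j=0): S=74.6695, K−S=49.4905, hold=49.4596 ⇒ V=49.4905 exercise | (k=1,j=1): S=88.4757, K−S=35.6843, hold=36.2071 ⇒ V=36.2071 continue
k=0: (k=0,j=0): S=81.2800, K−S=42.8800, hold=43.0809 ⇒ V=43.0809 continue

price = 43.0809
tree:
43.0809
49.4905 36.2071
55.5633 42.9208 28.9994
61.1423 49.4905 35.8741 21.6122
66.2675 55.5633 42.8800 28.3512 14.3649
70.9759 61.1423 49.4905 35.6843 20.4692 7.7959
75.3013 66.2675 55.5633 42.8800 27.8515 12.5274 2.7013
79.2750 70.9759 61.1423 49.4905 35.6843 19.3254 5.2089 0.0000
82.9255 75.3013 66.2675 55.5633 42.8800 27.8515 10.0444 0.0000 0.0000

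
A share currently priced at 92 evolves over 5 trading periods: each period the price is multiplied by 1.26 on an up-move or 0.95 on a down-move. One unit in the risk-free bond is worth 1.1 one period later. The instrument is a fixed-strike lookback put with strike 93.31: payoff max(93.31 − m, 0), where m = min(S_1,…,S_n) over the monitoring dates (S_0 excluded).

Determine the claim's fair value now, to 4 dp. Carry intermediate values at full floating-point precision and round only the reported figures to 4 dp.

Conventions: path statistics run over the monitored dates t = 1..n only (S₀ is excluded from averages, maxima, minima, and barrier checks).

price = 3.2302

Under the martingale measure an up-move has probability p* = 0.4839; value the claim as the probability-weighted average of per-path payoffs, discounted 5 periods at R = 1.1.
Enumerate all 2^5 = 32 price paths (U = up ×1.26, D = down ×0.95); each path with k up-moves has probability p*^k·(1−p*)^(5−k).
DDDDD: m=71.1878, payoff=22.1222, prob=0.036626
UDDDD: m=94.4176, payoff=0.0000, prob=0.034337
DUDDD: m=87.4000, payoff=5.9100, prob=0.034337
UUDDD: m=115.9200, payoff=0.0000, prob=0.032191
DDUDD: m=83.0300, payoff=10.2800, prob=0.034337
UDUDD: m=110.1240, payoff=0.0000, prob=0.032191
DUUDD: m=87.4000, payoff=5.9100, prob=0.032191
UUUDD: m=115.9200, payoff=0.0000, prob=0.030179
DDDUD: m=78.8785, payoff=14.4315, prob=0.034337
UDDUD: m=104.6178, payoff=0.0000, prob=0.032191
DUDUD: m=87.4000, payoff=5.9100, prob=0.032191
UUDUD: m=115.9200, payoff=0.0000, prob=0.030179
DDUUD: m=83.0300, payoff=10.2800, prob=0.032191
UDUUD: m=110.1240, payoff=0.0000, prob=0.030179
DUUUD: m=87.4000, payoff=5.9100, prob=0.030179
UUUUD: m=115.9200, payoff=0.0000, prob=0.028293
DDDDU: m=74.9346, payoff=18.3754, prob=0.034337
UDDDU: m=99.3869, payoff=0.0000, prob=0.032191
DUDDU: m=87.4000, payoff=5.9100, prob=0.032191
UUDDU: m=115.9200, payoff=0.0000, prob=0.030179
DDUDU: m=83.0300, payoff=10.2800, prob=0.032191
UDUDU: m=110.1240, payoff=0.0000, prob=0.030179
DUUDU: m=87.4000, payoff=5.9100, prob=0.030179
UUUDU: m=115.9200, payoff=0.0000, prob=0.028293
DDDUU: m=78.8785, payoff=14.4315, prob=0.032191
UDDUU: m=104.6178, payoff=0.0000, prob=0.030179
DUDUU: m=87.4000, payoff=5.9100, prob=0.030179
UUDUU: m=115.9200, payoff=0.0000, prob=0.028293
DDUUU: m=83.0300, payoff=10.2800, prob=0.030179
UDUUU: m=110.1240, payoff=0.0000, prob=0.028293
DUUUU: m=87.4000, payoff=5.9100, prob=0.028293
UUUUU: m=115.9200, payoff=0.0000, prob=0.026525
Price = Σ prob·payoff / R^5 = 5.202340 / 1.610510 = 3.2302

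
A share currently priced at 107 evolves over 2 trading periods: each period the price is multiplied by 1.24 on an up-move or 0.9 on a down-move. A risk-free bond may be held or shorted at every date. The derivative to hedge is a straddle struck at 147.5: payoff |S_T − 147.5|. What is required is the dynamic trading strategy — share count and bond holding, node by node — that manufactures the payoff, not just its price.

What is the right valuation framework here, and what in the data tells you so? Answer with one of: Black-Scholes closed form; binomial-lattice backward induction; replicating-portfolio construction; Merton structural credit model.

framework: replicating-portfolio construction

Key observation: what is demanded is not a single number but the (Δ, B) position at each node of the 1.24/0.9 tree starting at 107; constructing those positions is the replicating-portfolio method.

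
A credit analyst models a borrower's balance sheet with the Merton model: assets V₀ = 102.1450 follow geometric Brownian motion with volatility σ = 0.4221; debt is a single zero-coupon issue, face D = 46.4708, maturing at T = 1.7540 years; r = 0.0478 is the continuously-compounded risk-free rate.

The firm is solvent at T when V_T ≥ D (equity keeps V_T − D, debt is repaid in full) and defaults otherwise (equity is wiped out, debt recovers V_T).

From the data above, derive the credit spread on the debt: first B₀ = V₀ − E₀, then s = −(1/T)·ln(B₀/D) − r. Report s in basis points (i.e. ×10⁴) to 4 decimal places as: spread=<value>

Work the structural quantities from V₀ = 102.1450 against face 46.4708:
d₁ = [ln(V₀/D) + (r + σ²/2)T] / (σ√T)
   = [ln(102.1450/46.4708) + (0.0478 + 0.5·0.4221²)·1.7540] / (0.4221·√1.7540)
   = [0.787569 + 0.240095] / 0.559024 = 1.838320
d₂ = d₁ − σ√T = 1.838320 − 0.559024 = 1.279296
N(d₁) = 0.966992,  N(d₂) = 0.899604,  e^(−rT) = 0.919577
E₀ = V₀·N(d₁) − D·e^(−rT)·N(d₂)
   = 102.1450·0.966992 − 46.4708·0.919577·0.899604 = 60.330230
B₀ = V₀ − E₀ = 102.1450 − 60.330230 = 41.814770
spread = −(1/T)·ln(B₀/D) − r = −(1/1.7540)·ln(41.814770/46.4708) − 0.0478 = 0.01239073
in basis points: 0.01239073 × 10⁴ = 123.9073 bp

spread=123.9073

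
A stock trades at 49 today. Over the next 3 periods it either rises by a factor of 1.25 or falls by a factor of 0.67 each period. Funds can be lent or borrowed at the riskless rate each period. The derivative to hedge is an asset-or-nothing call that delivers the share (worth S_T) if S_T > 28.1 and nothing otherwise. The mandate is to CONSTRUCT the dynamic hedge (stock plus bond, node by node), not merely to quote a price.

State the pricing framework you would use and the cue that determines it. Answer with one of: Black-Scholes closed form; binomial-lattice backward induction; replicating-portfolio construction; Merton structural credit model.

framework: replicating-portfolio construction

Key observation: since the answer must list Δ and B at each node of the 1.25/0.67 lattice on 49, the replicating-portfolio method — solving the two-state system at every node — is the one that applies.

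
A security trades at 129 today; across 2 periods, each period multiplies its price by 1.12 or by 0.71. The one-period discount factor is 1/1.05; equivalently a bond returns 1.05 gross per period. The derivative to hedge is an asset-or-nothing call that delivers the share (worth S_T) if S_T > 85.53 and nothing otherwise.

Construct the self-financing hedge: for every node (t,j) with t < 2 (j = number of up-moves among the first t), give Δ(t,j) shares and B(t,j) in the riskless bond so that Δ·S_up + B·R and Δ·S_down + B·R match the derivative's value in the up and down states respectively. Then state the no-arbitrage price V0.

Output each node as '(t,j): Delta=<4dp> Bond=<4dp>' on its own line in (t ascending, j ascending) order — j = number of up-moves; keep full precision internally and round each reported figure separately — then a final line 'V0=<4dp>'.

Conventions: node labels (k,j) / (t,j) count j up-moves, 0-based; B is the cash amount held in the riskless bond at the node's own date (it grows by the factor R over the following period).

(0,0): Delta=1.1999 Bond=-27.5091
(1,0): Delta=2.7317 Bond=-169.1809
(1,1): Delta=1.0000 Bond=0.0000
V0=127.2807

No-arbitrage ⇒ martingale measure with p* = (R−d)/(u−d) = 0.8293.
At maturity the claim pays: V(2,0)=0.0000, V(2,1)=102.5808, V(2,2)=161.8176
  t=1,j=0: stock 91.5900 → up 102.5808 (V=102.5808), down 65.0289 (V=0.0000). Price 81.0162; hedge Δ=2.7317, bond B=-169.1809.
  t=1,j=1: stock 144.4800 → up 161.8176 (V=161.8176), down 102.5808 (V=102.5808). Price 144.4800; hedge Δ=1.0000, bond B=0.0000.
  t=0,j=0: stock 129.0000 → up 144.4800 (V=144.4800), down 91.5900 (V=81.0162). Price 127.2807; hedge Δ=1.1999, bond B=-27.5091.
Check: Δ(0,0)·S0 + B(0,0) = 127.2807 = V0.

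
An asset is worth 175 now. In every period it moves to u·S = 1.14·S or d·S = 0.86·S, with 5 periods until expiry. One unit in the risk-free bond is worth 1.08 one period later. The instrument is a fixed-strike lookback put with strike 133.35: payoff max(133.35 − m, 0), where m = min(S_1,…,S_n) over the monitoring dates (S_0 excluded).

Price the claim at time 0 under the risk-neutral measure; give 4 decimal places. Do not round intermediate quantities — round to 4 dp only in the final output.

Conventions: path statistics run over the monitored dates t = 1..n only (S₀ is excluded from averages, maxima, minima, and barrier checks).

price = 0.4142

Under the martingale measure an up-move has probability p* = 0.7857; value the claim as the probability-weighted average of per-path payoffs, discounted 5 periods at R = 1.08.
Enumerate all 2^5 = 32 price paths (U = up ×1.14, D = down ×0.86); each path with k up-moves has probability p*^k·(1−p*)^(5−k).
DDDDD: m=82.3247, payoff=51.0253, prob=0.000452
UDDDD: m=109.1281, payoff=24.2219, prob=0.001657
DUDDD: m=109.1281, payoff=24.2219, prob=0.001657
UUDDD: m=144.6582, payoff=0.0000, prob=0.006074
DDUDD: m=109.1281, payoff=24.2219, prob=0.001657
UDUDD: m=144.6582, payoff=0.0000, prob=0.006074
DUUDD: m=144.6582, payoff=0.0000, prob=0.006074
UUUDD: m=191.7562, payoff=0.0000, prob=0.022273
DDDUD: m=109.1281, payoff=24.2219, prob=0.001657
UDDUD: m=144.6582, payoff=0.0000, prob=0.006074
DUDUD: m=144.6582, payoff=0.0000, prob=0.006074
UUDUD: m=191.7562, payoff=0.0000, prob=0.022273
DDUUD: m=129.4300, payoff=3.9200, prob=0.006074
UDUUD: m=171.5700, payoff=0.0000, prob=0.022273
DUUUD: m=150.5000, payoff=0.0000, prob=0.022273
UUUUD: m=199.5000, payoff=0.0000, prob=0.081668
DDDDU: m=95.7264, payoff=37.6236, prob=0.001657
UDDDU: m=126.8932, payoff=6.4568, prob=0.006074
DUDDU: m=126.8932, payoff=6.4568, prob=0.006074
UUDDU: m=168.2072, payoff=0.0000, prob=0.022273
DDUDU: m=126.8932, payoff=6.4568, prob=0.006074
UDUDU: m=168.2072, payoff=0.0000, prob=0.022273
DUUDU: m=150.5000, payoff=0.0000, prob=0.022273
UUUDU: m=199.5000, payoff=0.0000, prob=0.081668
DDDUU: m=111.3098, payoff=22.0402, prob=0.006074
UDDUU: m=147.5502, payoff=0.0000, prob=0.022273
DUDUU: m=147.5502, payoff=0.0000, prob=0.022273
UUDUU: m=195.5898, payoff=0.0000, prob=0.081668
DDUUU: m=129.4300, payoff=3.9200, prob=0.022273
UDUUU: m=171.5700, payoff=0.0000, prob=0.081668
DUUUU: m=150.5000, payoff=0.0000, prob=0.081668
UUUUU: m=199.5000, payoff=0.0000, prob=0.299449
Price = Σ prob·payoff / R^5 = 0.608566 / 1.469328 = 0.4142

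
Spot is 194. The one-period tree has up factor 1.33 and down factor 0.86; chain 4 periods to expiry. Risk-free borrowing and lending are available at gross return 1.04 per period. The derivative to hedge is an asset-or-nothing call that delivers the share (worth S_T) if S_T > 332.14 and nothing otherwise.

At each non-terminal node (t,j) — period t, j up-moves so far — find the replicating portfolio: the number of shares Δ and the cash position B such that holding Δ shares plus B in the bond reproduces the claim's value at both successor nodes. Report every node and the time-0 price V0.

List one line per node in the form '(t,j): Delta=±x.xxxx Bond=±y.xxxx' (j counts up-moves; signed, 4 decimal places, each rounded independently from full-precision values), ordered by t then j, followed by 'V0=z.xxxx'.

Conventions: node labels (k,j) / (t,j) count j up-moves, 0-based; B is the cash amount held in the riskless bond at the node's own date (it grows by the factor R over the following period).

(0,0): Delta=1.1565 Bond=-166.6837
(1,0): Delta=0.6788 Bond=-93.6494
(1,1): Delta=1.6542 Bond=-301.7592
(2,0): Delta=0.0000 Bond=0.0000
(2,1): Delta=1.3859 Bond=-254.3101
(2,2): Delta=1.9336 Bond=-409.7219
(3,0): Delta=0.0000 Bond=0.0000
(3,1): Delta=0.0000 Bond=0.0000
(3,2): Delta=2.8298 Bond=-690.5933
(3,3): Delta=1.0000 Bond=0.0000
V0=57.6792

The replicating-portfolio and risk-neutral prices coincide; use p* = (1.04−0.86)/(1.33−0.86) = 0.3830 for the latter.
Payoffs at expiry: V(4,0)=0.0000, V(4,1)=0.0000, V(4,2)=0.0000, V(4,3)=392.5140, V(4,4)=607.0274
Node (3,0) S=123.3949: V=(p*·0.0000+(1−p*)·0.0000)/1.04=0.0000; Δ=(0.0000−0.0000)/(164.1152−106.1196)=0.0000; B=V−Δ·S=0.0000
Node (3,1) S=190.8316: V=(p*·0.0000+(1−p*)·0.0000)/1.04=0.0000; Δ=(0.0000−0.0000)/(253.8060−164.1152)=0.0000; B=V−Δ·S=0.0000
Node (3,2) S=295.1233: V=(p*·392.5140+(1−p*)·0.0000)/1.04=144.5428; Δ=(392.5140−0.0000)/(392.5140−253.8060)=2.8298; B=V−Δ·S=-690.5933
Node (3,3) S=456.4116: V=(p*·607.0274+(1−p*)·392.5140)/1.04=456.4116; Δ=(607.0274−392.5140)/(607.0274−392.5140)=1.0000; B=V−Δ·S=0.0000
Node (2,0) S=143.4824: V=(p*·0.0000+(1−p*)·0.0000)/1.04=0.0000; Δ=(0.0000−0.0000)/(190.8316−123.3949)=0.0000; B=V−Δ·S=0.0000
Node (2,1) S=221.8972: V=(p*·144.5428+(1−p*)·0.0000)/1.04=53.2277; Δ=(144.5428−0.0000)/(295.1233−190.8316)=1.3859; B=V−Δ·S=-254.3101
Node (2,2) S=343.1666: V=(p*·456.4116+(1−p*)·144.5428)/1.04=253.8287; Δ=(456.4116−144.5428)/(456.4116−295.1233)=1.9336; B=V−Δ·S=-409.7219
Node (1,0) S=166.8400: V=(p*·53.2277+(1−p*)·0.0000)/1.04=19.6010; Δ=(53.2277−0.0000)/(221.8972−143.4824)=0.6788; B=V−Δ·S=-93.6494
Node (1,1) S=258.0200: V=(p*·253.8287+(1−p*)·53.2277)/1.04=125.0516; Δ=(253.8287−53.2277)/(343.1666−221.8972)=1.6542; B=V−Δ·S=-301.7592
Node (0,0) S=194.0000: V=(p*·125.0516+(1−p*)·19.6010)/1.04=57.6792; Δ=(125.0516−19.6010)/(258.0200−166.8400)=1.1565; B=V−Δ·S=-166.6837
Check: Δ(0,0)·S0 + B(0,0) = 57.6792 = V0.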